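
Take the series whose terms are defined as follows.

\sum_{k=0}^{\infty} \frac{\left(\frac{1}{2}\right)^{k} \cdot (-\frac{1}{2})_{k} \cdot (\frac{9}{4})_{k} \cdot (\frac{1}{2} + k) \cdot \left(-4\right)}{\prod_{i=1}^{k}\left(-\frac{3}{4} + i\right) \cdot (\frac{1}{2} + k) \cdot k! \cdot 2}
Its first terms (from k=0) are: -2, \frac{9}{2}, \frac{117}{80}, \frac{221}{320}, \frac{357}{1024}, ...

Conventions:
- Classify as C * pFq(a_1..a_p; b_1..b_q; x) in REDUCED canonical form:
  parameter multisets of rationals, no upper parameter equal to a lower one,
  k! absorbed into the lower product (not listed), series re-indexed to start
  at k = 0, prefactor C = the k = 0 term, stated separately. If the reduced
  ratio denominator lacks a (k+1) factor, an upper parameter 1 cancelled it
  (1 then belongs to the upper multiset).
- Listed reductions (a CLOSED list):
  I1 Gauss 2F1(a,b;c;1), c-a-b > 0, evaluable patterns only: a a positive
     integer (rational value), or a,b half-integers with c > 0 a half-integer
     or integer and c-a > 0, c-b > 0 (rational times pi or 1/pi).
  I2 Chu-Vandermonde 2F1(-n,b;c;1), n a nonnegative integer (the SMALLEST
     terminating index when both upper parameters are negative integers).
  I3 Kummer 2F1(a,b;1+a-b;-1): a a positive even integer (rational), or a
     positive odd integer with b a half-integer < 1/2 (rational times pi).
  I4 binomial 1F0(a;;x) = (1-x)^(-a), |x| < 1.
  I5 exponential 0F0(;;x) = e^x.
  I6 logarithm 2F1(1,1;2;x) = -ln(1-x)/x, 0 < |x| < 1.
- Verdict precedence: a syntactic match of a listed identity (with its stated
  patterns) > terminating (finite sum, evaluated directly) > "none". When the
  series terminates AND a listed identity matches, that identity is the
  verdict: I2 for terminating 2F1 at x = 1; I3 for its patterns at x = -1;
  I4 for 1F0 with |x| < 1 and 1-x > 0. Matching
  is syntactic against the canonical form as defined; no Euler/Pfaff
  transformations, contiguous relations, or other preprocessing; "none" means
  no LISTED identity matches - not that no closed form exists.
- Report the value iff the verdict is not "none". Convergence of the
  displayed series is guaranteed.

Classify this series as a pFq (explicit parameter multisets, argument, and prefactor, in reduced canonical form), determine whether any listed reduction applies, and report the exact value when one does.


Canonical form: C = -2 times 2F1 with upper {-\frac{1}{2}, \frac{9}{4}}, lower {\frac{1}{4}}, x = \frac{1}{2}. Verdict: no listed reduction: x = \frac{1}{2} and upper {-\frac{1}{2}, \frac{9}{4}} fail every I1-I6 pattern.

Key step: x = \frac{1}{2} and the factor k + 1/2 cancels (top and bottom), leaving C = -2, x = 1/2.
Term ratio: r(k) = \frac{1}{2} * (k-\frac{1}{2}) (k+\frac{9}{4}) / [(k+\frac{1}{4}) (k+1)] - rational; roots negated = parameters, x = \frac{1}{2}, C = -2.


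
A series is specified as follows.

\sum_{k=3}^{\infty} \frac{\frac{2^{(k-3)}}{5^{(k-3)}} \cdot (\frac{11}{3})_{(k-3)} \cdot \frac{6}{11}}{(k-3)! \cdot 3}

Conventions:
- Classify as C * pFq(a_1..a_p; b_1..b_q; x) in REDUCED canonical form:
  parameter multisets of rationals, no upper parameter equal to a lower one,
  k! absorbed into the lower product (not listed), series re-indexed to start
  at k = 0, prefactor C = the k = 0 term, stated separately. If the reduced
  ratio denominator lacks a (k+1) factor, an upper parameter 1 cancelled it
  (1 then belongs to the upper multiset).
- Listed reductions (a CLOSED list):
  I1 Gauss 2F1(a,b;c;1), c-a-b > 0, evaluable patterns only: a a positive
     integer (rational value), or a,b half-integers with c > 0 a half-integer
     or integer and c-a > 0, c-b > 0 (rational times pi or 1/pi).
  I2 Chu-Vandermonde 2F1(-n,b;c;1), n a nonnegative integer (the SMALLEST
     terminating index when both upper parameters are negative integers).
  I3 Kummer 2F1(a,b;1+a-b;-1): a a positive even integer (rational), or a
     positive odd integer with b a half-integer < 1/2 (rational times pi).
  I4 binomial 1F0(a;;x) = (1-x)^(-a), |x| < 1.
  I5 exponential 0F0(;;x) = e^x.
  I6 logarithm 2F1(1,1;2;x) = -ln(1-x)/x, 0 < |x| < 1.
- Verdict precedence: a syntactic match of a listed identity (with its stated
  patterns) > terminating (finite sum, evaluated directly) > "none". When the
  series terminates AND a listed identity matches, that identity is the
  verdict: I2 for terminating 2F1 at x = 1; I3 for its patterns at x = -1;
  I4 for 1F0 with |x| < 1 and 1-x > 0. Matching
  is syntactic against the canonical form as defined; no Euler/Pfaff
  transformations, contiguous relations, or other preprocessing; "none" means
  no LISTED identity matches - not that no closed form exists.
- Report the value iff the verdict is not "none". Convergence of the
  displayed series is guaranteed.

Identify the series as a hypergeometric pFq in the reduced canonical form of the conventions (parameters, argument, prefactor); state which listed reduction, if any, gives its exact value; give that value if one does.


With C = \frac{2}{11}: the canonical form is 1F0(\frac{11}{3}; -; \frac{2}{5}). Verdict: the I4 binomial reduction fires (the 1F0 binomial series: exponent -11/3, x = \frac{2}{5}). Hence: \frac{2}{11} \cdot \left(\frac{3}{5}\right)^{-\frac{11}{3}}.

Structural cue: t_0 = \frac{2}{11} here, and the two geometric factors (prefactor 2/11) combine into one argument.
Term ratio: r(k) = \frac{2}{5} * (k+\frac{11}{3}) / [(k+1)] - rational in k. x = \frac{2}{5}; t_0 = \frac{2}{11}; negate the roots.


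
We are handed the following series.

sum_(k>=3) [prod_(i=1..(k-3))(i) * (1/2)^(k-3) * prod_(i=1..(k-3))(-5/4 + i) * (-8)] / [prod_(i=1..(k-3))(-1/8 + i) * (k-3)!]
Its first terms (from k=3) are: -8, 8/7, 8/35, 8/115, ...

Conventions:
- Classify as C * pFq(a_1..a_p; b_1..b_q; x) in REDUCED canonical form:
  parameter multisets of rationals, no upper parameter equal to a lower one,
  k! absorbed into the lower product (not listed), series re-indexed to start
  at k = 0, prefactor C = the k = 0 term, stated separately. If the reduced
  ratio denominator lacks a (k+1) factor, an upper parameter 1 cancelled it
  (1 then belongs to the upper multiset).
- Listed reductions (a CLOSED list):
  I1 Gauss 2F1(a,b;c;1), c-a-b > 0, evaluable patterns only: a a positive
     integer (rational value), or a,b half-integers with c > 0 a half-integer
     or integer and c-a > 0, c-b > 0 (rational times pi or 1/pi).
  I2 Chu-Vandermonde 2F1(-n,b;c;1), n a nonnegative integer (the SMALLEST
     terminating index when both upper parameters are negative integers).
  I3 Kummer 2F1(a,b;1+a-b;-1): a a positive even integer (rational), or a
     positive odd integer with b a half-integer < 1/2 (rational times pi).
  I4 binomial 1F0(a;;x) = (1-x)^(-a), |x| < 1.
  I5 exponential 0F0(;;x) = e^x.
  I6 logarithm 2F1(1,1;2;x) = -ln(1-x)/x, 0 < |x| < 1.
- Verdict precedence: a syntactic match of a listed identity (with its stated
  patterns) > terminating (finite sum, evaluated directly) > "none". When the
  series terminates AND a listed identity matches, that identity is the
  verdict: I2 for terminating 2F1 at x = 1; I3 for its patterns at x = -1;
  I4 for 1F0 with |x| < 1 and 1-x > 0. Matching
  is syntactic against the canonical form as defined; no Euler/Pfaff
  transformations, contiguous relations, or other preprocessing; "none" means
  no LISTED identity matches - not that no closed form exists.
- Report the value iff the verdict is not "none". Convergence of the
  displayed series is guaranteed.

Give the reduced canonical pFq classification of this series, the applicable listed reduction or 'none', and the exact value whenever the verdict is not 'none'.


Canonical form: C = -8 times 2F1 with upper {-1/4, 1}, lower {7/8}, x = 1/2. Verdict: none - this 2F1 at x = 1/2 matches no listed pattern, and upper {-1/4, 1} holds no stopper.

Key step: t_0 = -8 here, and the running product (C = -8) telescopes to a rising factorial.
Ratio: r(k) = (1/2) * (k-1/4) (k+1) / [(k+7/8) (k+1)] - poly over poly, x = (1/2) from leading terms; C = -8 at k = 0.


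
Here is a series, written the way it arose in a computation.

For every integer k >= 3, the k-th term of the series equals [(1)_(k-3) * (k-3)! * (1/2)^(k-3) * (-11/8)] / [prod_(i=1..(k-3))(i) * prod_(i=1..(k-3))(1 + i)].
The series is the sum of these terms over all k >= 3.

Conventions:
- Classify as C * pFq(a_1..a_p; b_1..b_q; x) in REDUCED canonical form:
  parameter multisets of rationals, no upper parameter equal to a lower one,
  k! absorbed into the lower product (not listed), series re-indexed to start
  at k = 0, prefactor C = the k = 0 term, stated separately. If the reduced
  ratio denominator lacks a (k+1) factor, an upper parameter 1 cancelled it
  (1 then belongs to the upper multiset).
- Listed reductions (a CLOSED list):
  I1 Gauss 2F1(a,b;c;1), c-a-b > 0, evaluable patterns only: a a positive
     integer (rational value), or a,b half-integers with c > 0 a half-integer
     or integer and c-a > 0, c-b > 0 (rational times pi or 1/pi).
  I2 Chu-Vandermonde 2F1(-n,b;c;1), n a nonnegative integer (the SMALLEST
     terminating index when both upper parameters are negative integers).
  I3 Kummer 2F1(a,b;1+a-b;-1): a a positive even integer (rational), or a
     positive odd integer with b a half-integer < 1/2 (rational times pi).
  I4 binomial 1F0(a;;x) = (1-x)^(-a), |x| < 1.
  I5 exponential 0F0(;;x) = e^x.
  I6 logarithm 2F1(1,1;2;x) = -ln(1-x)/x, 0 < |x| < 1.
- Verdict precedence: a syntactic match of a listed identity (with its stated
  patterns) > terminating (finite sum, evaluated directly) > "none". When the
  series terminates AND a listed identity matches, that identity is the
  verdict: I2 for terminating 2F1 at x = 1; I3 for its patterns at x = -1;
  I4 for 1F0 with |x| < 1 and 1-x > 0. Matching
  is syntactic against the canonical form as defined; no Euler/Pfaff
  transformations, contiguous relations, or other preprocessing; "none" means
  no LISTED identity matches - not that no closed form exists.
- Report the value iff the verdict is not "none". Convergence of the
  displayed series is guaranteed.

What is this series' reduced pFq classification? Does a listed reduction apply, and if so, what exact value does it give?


At argument 1/2: a 2F1 with upper {1, 1}, lower {2}, scaled by C = -11/8. Verdict: logarithm (I6) fires (the logarithm: parameters (1,1;2), x = 1/2). Its exact value is (11/4) * ln(1/2).

The tell: t_0 = -11/8 here, and the product of the first k integers (C = -11/8) is k!.
Term ratio: r(k) = (1/2) * (k+1) (k+1) / [(k+2) (k+1)] - rational in k, leading ratio (1/2); with t_0 = -11/8, classification follows.


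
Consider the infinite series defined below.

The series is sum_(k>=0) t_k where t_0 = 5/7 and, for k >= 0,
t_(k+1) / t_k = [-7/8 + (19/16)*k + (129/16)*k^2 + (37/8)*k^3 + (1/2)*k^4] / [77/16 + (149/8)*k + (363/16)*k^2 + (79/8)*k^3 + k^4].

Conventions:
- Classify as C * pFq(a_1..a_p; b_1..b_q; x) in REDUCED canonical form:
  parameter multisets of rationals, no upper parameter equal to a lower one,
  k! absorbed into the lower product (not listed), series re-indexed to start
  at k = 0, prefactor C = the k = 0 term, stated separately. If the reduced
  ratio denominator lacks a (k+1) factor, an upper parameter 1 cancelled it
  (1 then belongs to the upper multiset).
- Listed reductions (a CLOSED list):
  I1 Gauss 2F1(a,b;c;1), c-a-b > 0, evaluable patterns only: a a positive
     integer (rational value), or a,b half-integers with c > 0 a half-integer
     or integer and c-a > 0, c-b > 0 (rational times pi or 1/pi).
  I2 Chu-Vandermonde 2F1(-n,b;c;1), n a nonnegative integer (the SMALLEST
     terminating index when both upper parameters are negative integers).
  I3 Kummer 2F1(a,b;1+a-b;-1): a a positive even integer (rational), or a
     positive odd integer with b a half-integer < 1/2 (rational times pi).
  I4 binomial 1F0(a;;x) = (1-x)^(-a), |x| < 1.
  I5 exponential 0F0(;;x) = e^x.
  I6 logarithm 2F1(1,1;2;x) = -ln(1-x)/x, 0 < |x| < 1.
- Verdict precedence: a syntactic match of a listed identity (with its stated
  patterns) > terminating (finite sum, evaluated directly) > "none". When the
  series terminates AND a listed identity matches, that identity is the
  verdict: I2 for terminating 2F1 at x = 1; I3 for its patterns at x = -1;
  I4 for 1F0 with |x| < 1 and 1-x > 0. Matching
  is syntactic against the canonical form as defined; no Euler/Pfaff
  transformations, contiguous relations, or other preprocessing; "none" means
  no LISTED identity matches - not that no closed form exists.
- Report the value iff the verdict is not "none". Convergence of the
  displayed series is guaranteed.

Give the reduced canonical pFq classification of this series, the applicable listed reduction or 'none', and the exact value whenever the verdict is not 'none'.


This is 5/7 * 2F1(-1/4, 2; 11/8; 1/2) in reduced canonical form. Verdict: none (x = 1/2): each listed identity misses the multisets {-1/4, 2} ; {11/8}.

The tell: t_0 being 5/7, factor the ratio over Q (C = 5/7, x = 1/2): negated roots = parameters.
Consecutive-term ratio: r(k) = (1/2) * (k-1/4) (k+2) / [(k+11/8) (k+1)] - rational in k. x = (1/2); t_0 = 5/7; negate the roots.


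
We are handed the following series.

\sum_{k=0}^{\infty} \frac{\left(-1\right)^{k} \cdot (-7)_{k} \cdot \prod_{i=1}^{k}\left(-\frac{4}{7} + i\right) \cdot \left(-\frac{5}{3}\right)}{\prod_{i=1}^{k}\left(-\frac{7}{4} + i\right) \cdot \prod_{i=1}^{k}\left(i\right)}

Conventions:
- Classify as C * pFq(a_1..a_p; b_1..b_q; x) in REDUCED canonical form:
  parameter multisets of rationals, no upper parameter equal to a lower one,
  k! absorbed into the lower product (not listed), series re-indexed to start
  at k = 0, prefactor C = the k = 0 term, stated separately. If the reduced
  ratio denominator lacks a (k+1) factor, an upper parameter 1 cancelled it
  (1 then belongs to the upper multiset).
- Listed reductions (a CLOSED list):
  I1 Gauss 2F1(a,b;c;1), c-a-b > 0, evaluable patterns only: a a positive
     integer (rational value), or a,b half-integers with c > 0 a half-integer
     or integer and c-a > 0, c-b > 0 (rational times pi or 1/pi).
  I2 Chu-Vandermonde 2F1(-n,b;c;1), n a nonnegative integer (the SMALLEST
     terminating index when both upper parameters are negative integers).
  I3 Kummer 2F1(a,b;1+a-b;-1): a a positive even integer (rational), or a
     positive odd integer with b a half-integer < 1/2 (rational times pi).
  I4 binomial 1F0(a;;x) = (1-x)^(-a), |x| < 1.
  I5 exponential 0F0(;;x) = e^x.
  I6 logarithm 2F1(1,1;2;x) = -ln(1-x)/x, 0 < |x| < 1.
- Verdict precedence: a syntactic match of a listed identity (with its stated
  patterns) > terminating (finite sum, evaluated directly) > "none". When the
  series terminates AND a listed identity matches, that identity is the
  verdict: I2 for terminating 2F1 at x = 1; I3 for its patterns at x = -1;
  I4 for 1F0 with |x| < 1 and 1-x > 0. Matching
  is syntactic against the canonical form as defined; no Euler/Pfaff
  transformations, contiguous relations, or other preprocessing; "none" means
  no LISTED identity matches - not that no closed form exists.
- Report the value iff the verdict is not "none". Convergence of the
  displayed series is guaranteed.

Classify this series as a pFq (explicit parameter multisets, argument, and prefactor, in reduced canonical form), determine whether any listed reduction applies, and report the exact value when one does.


Classification (C = -\frac{5}{3}): 2F1 with upper {-7, \frac{3}{7}}, lower {-\frac{3}{4}}, argument x = -1. Verdict: terminating - upper -7 stops the sum at k = 7; the 8 terms are added exactly. Value: \frac{130770765025}{74942413}.

Key observation: with t_0 = -\frac{5}{3}, the product of the first k integers (C = -5/3, x = -1) is k!.
Consecutive-term ratio: r(k) = -1 * (k-7) (k+\frac{3}{7}) / [(k-\frac{3}{4}) (k+1)] - poly over poly, x = -1 from leading terms; C = -\frac{5}{3} at k = 0.


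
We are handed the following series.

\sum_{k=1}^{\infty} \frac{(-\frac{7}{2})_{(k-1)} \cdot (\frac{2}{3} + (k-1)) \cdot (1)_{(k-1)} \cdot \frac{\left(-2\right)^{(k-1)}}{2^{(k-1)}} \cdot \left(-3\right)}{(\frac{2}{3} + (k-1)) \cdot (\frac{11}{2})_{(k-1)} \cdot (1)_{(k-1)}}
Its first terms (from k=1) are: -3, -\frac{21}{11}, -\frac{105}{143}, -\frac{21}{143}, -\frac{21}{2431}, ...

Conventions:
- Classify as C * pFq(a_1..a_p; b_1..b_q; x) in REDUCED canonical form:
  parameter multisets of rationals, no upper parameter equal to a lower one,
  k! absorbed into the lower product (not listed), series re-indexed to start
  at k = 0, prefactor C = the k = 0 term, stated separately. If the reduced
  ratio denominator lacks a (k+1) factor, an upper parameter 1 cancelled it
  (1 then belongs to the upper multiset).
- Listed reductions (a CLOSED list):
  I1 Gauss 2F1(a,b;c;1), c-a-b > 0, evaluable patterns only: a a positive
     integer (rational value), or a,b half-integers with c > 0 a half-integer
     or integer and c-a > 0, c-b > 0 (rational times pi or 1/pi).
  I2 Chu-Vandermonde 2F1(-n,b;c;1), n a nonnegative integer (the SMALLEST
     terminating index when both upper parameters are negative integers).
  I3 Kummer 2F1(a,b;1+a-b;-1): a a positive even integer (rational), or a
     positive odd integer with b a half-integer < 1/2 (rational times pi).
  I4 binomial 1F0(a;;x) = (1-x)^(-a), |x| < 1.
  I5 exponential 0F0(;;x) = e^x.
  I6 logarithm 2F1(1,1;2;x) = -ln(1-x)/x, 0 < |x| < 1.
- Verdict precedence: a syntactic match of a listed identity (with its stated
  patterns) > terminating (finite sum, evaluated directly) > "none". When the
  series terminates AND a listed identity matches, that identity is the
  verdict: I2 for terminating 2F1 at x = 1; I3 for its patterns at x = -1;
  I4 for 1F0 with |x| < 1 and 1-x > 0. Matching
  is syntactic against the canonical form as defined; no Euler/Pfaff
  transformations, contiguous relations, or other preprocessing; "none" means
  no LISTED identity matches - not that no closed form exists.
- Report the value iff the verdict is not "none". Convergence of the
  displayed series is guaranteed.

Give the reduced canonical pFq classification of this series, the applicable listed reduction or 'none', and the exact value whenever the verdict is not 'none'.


Classification (C = -3): 2F1 with upper {-\frac{7}{2}, 1}, lower {\frac{11}{2}}, argument x = -1. Verdict: this is Kummer (I3) (x = -1; c = \frac{11}{2} equals 1+a-b for upper {-\frac{7}{2}, 1}: listed pattern). Exact value: \left(-\frac{945}{512}\right) \cdot \pi.

Key observation: with t_0 = -3, striking the common factor k + 2/3 reduces the term (C = -3).
Step ratio: r(k) = -1 * (k-\frac{7}{2}) (k+1) / [(k+\frac{11}{2}) (k+1)] - rational in k. x = -1; t_0 = -3; negate the roots.


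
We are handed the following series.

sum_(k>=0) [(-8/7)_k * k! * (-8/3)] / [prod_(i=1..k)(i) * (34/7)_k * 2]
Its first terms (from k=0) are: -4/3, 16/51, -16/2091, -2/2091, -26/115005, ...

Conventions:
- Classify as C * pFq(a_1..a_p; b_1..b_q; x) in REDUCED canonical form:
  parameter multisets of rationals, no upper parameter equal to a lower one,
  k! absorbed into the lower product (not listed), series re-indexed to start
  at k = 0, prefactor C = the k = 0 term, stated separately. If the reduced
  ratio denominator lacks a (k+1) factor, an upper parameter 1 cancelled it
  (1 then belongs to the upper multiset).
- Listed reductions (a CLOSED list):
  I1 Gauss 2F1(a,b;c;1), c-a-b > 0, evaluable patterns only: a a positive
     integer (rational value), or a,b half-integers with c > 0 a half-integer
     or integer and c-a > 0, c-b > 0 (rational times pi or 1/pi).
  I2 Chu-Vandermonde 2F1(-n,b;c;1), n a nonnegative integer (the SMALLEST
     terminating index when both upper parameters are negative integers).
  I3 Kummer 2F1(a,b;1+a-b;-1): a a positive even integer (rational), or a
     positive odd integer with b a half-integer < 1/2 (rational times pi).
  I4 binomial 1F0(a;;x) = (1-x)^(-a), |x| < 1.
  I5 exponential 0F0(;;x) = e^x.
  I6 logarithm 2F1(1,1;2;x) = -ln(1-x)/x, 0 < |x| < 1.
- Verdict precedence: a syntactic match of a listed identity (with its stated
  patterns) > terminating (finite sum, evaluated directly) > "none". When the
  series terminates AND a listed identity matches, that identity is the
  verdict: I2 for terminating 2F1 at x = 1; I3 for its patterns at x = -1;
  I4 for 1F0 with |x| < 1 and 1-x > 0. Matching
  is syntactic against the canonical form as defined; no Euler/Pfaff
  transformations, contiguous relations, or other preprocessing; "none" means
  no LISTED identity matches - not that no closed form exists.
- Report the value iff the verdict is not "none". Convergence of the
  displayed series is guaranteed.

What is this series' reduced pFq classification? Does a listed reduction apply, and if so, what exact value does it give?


Reduced: x = 1, 2F1, upper = {-8/7, 1}, lower = {34/7}, C = -4/3. Verdict: this is Gauss's theorem (I1) (x = 1: the Gamma ratio telescopes since c-a-b = 5 > 0 and a = 1 in Z>0). Exact value: -36/35.

Key observation: with t_0 = -4/3, the constant factors (C = -4/3, x = 1) combine into one prefactor.
Consecutive-term ratio: r(k) = 1 * (k-8/7) (k+1) / [(k+34/7) (k+1)] - rational in k, leading ratio 1; with t_0 = -4/3, classification follows.


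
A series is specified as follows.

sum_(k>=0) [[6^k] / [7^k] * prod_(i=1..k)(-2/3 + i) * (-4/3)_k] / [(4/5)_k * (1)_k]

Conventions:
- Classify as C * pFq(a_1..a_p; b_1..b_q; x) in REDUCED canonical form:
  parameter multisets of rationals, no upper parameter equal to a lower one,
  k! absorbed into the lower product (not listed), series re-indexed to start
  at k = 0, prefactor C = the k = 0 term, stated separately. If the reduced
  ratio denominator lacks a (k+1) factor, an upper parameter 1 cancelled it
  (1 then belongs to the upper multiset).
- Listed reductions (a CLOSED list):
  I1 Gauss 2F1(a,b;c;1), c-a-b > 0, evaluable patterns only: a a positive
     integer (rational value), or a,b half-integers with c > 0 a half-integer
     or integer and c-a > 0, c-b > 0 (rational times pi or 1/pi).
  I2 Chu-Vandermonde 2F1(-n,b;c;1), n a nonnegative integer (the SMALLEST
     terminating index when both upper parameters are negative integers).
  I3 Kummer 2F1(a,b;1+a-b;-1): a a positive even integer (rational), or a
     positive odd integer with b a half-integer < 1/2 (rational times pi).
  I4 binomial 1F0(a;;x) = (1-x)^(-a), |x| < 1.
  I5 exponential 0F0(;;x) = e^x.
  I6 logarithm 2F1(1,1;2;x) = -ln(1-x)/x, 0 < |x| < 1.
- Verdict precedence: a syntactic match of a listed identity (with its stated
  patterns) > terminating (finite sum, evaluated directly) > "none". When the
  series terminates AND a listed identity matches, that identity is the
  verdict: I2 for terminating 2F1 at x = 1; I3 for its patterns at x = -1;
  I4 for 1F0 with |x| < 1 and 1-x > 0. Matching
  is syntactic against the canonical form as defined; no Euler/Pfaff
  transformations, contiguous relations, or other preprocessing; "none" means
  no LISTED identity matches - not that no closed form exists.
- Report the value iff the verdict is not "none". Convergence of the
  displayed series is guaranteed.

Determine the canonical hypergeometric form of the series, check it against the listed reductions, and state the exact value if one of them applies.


With C = 1: the canonical form is 2F1(-4/3, 1/3; 4/5; 6/7). Verdict: none (x = 6/7): each listed identity misses the multisets {-4/3, 1/3} ; {4/5}.

Structural cue: x = (6/7) and the two geometric factors (C = 1) combine into one argument.
Ratio: r(k) = (6/7) * (k-4/3) (k+1/3) / [(k+4/5) (k+1)] - rational; roots negated = parameters, x = (6/7), C = 1.


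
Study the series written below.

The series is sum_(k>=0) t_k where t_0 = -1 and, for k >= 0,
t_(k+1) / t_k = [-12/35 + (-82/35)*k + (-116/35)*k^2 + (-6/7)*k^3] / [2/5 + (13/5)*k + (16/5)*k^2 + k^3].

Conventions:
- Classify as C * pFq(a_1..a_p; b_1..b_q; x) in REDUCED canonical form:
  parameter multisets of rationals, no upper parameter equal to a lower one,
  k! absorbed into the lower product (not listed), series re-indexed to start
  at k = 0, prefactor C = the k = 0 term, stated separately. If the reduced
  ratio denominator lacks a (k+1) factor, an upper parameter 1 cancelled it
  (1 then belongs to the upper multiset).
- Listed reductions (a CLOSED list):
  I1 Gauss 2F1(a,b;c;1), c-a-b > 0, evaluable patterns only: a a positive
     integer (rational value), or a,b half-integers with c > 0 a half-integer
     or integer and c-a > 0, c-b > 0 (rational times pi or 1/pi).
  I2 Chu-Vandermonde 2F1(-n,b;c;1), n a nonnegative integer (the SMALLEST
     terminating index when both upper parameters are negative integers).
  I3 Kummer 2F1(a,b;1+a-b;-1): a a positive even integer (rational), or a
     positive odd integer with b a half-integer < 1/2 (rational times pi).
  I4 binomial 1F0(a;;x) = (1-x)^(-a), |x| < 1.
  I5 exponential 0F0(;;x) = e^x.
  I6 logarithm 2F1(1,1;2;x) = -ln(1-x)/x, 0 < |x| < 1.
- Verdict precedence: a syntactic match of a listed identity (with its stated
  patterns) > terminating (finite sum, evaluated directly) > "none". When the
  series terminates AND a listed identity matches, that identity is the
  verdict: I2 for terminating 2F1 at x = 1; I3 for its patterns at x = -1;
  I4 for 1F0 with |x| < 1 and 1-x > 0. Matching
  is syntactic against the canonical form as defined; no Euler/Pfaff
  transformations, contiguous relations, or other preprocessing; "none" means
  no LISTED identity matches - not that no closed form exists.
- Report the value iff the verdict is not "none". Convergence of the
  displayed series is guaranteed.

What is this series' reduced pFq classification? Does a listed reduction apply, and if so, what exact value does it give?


This is -1 * 2F1(2/3, 3; 2; -6/7) in reduced canonical form. Verdict: none. No listed pattern accepts 2F1(2/3, 3; 2; -6/7).

First insight: t_0 = -1 here, and the expanded ratio factors over Q; C = -1, x = -6/7, roots give parameters.
Term ratio: r(k) = (-6/7) * (k+2/3) (k+3) / [(k+2) (k+1)] ; factor over Q: parameters, x = (-6/7), and C = -1.


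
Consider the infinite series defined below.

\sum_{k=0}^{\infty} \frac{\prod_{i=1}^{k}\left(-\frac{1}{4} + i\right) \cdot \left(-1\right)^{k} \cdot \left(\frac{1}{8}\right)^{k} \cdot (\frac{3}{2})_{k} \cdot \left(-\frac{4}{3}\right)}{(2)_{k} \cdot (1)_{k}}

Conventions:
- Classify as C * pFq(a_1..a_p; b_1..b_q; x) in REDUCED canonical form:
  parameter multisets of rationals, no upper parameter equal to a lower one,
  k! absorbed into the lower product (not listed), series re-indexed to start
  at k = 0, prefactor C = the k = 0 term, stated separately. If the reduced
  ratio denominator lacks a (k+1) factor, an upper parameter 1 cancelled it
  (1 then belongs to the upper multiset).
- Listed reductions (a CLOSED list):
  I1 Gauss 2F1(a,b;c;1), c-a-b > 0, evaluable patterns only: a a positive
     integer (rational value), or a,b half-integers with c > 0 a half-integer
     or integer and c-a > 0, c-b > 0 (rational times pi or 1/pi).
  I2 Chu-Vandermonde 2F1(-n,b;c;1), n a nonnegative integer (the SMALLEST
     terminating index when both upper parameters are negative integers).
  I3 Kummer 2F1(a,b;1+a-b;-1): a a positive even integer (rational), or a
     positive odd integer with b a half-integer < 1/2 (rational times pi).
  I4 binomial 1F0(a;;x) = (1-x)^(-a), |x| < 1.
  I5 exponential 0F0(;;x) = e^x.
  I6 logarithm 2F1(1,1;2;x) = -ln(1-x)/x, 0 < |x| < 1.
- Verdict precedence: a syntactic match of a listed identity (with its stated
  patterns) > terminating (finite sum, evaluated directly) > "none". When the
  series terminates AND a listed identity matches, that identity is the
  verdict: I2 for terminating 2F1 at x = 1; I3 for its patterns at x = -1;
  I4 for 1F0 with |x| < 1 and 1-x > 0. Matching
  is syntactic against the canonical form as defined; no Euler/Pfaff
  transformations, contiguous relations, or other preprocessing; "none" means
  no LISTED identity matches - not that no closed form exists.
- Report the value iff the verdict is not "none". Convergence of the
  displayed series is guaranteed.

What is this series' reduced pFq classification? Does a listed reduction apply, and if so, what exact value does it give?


The tell: with t_0 = -\frac{4}{3}, the running product (prefactor -4/3) telescopes to a rising factorial.
Term ratio: r(k) = -\frac{1}{8} * (k+\frac{3}{4}) (k+\frac{3}{2}) / [(k+2) (k+1)] - rational; roots negated = parameters, x = -\frac{1}{8}, C = -\frac{4}{3}.

With C = -\frac{4}{3}: the canonical form is 2F1(\frac{3}{4}, \frac{3}{2}; 2; -\frac{1}{8}). Verdict: none - at argument -\frac{1}{8} the multisets {\frac{3}{4}, \frac{3}{2}} ; {2} match no listed identity.


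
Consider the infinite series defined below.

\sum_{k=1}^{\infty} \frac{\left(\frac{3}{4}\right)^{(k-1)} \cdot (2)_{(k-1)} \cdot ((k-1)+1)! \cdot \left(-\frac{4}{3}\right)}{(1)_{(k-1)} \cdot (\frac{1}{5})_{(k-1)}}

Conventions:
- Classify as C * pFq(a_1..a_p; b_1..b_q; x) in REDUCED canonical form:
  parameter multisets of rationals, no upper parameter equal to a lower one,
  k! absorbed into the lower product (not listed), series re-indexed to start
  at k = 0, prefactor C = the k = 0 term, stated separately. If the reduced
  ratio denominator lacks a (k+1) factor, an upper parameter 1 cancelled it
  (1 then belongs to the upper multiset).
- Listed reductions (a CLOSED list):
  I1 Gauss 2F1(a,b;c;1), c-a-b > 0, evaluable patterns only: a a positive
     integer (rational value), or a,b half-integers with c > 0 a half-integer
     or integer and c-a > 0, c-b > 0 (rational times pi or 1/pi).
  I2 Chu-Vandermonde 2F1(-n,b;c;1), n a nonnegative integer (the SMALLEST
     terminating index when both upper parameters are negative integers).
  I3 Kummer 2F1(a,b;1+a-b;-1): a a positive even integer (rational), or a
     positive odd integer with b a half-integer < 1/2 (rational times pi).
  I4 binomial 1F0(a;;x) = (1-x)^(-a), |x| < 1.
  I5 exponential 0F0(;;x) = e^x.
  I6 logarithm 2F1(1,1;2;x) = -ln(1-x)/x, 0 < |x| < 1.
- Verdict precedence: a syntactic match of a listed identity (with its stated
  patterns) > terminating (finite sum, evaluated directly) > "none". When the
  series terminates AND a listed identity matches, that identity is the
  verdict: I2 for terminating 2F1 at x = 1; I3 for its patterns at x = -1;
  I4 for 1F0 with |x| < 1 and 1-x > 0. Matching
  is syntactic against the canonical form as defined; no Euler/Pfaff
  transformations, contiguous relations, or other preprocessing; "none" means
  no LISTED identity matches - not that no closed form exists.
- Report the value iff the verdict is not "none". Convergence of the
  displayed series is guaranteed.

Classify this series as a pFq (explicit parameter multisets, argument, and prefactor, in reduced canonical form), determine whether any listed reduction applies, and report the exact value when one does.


Reduced: x = \frac{3}{4}, 2F1, upper = {2, 2}, lower = {\frac{1}{5}}, C = -\frac{4}{3}. Verdict: none - at argument \frac{3}{4} the multisets {2, 2} ; {\frac{1}{5}} match no listed identity.

Structural cue: with t_0 = -\frac{4}{3}, the factorial ratio (C = -4/3) (k+a-1)!/(a-1)! is a rising factorial (a)_k.
Step ratio: r(k) = \frac{3}{4} * (k+2) (k+2) / [(k+\frac{1}{5}) (k+1)] - poly over poly, x = \frac{3}{4} from leading terms; C = -\frac{4}{3} at k = 0.


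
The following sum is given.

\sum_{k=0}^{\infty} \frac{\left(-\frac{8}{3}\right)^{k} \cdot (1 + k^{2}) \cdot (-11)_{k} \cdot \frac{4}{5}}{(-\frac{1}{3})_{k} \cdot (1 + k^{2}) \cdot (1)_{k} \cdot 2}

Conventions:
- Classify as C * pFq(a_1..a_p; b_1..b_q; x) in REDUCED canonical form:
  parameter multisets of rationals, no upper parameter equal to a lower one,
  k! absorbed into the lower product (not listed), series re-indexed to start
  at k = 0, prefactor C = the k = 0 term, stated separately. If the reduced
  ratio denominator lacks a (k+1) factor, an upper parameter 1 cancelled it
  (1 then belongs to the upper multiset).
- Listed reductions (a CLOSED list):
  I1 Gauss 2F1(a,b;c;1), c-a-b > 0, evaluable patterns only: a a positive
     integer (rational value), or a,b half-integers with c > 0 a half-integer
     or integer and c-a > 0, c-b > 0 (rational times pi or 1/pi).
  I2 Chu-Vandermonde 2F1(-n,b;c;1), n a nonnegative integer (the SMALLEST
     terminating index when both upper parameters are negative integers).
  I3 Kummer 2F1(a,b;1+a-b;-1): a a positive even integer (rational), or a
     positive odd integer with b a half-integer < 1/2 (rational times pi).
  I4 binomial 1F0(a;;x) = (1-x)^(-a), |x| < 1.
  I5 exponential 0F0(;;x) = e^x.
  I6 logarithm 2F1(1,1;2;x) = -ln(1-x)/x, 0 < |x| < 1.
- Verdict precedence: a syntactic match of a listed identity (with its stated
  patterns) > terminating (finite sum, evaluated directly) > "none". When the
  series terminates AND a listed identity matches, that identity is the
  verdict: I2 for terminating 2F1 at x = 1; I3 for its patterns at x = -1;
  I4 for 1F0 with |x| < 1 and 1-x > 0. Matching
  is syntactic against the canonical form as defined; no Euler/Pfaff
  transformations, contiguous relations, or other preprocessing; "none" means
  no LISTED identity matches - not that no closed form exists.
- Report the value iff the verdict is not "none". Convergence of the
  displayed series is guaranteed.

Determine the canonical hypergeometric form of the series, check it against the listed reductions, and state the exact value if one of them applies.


Prefactor \frac{2}{5}, argument -\frac{8}{3}: 1F1 with upper {-11} over lower {-\frac{1}{3}}. Verdict: terminating - the sum ends at index 11 because -11 is a negative integer; exact evaluation follows. Value: -\frac{33069927246266}{1418792375}.

First insight: from the first term \frac{2}{5}: (1)_k (prefactor 2/5) is k! itself.
Term ratio: r(k) = -\frac{8}{3} * (k-11) / [(k-\frac{1}{3}) (k+1)] ; factor over Q: parameters, x = -\frac{8}{3}, and C = \frac{2}{5}.


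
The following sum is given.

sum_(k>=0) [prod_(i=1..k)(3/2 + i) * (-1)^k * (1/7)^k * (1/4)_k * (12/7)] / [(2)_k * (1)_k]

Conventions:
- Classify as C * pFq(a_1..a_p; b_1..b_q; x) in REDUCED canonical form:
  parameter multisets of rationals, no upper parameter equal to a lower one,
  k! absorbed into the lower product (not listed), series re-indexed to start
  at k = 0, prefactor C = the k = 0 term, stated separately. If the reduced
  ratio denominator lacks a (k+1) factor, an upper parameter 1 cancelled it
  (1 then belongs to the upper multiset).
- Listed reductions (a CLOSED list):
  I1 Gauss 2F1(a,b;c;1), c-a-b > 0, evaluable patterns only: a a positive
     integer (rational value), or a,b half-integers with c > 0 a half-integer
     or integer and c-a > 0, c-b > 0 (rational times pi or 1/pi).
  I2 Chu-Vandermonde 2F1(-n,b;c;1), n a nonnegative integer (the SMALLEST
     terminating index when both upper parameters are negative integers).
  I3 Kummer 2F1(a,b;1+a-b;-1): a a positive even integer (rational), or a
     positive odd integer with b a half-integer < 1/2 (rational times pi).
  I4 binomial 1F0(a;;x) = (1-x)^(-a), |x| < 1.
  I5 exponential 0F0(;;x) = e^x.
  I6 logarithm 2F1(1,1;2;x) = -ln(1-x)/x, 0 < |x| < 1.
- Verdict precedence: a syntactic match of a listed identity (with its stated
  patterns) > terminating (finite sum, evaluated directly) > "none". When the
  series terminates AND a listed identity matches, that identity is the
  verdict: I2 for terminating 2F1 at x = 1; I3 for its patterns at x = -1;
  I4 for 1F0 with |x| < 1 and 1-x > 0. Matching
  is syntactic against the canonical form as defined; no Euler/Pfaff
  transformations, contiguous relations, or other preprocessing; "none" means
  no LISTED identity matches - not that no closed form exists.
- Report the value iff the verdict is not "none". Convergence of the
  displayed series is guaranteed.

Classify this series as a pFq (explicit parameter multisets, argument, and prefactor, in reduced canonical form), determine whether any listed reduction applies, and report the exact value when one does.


The series (x = -1/7) is 2F1: upper {1/4, 5/2}, lower {2}, prefactor 12/7. Verdict: none. A 2F1 with upper {1/4, 5/2} fits none of I1-I6 at x = -1/7; the sum runs forever.

Structural cue: with t_0 = 12/7, (1)_k (prefactor 12/7) is k! itself.
Term ratio: r(k) = (-1/7) * (k+1/4) (k+5/2) / [(k+2) (k+1)] - rational in k, leading ratio (-1/7); with t_0 = 12/7, classification follows.


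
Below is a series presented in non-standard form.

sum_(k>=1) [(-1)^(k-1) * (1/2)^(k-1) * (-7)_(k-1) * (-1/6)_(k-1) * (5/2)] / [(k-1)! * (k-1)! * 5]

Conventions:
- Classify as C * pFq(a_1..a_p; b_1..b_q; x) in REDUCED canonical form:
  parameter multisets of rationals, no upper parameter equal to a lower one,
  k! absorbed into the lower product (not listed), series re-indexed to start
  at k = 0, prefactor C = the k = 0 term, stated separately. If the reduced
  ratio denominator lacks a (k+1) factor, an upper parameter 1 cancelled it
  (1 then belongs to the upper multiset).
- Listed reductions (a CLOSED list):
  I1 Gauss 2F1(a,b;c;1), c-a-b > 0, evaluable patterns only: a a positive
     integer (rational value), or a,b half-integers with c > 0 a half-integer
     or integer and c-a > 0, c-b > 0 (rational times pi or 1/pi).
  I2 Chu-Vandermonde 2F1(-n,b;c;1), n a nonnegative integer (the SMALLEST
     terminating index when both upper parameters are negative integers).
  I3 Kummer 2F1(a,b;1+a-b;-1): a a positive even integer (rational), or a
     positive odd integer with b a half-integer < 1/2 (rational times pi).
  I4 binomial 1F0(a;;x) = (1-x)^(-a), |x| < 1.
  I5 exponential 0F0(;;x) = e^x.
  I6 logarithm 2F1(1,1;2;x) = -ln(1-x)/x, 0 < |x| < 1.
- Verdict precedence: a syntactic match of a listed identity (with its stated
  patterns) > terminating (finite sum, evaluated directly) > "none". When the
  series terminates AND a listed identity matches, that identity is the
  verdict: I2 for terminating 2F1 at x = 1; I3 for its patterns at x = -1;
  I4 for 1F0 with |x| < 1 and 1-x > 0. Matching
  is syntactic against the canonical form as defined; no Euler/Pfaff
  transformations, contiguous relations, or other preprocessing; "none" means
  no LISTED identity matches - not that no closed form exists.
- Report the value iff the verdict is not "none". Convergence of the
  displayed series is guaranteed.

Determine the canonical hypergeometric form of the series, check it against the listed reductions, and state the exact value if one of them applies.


The tell: from the first term 1/2: the (-1)^k factor (prefactor 1/2) folds into the argument's sign.
Term ratio: r(k) = (-1/2) * (k-7) (k-1/6) / [(k+1) (k+1)] ; factor over Q: parameters, x = (-1/2), and C = 1/2.

Canonical form: C = 1/2 times 2F1 with upper {-7, -1/6}, lower {1}, x = -1/2. Verdict: terminating - the sum ends at index 7 because -7 is a negative integer; exact evaluation follows. Exact value: -1117695665/10319560704.


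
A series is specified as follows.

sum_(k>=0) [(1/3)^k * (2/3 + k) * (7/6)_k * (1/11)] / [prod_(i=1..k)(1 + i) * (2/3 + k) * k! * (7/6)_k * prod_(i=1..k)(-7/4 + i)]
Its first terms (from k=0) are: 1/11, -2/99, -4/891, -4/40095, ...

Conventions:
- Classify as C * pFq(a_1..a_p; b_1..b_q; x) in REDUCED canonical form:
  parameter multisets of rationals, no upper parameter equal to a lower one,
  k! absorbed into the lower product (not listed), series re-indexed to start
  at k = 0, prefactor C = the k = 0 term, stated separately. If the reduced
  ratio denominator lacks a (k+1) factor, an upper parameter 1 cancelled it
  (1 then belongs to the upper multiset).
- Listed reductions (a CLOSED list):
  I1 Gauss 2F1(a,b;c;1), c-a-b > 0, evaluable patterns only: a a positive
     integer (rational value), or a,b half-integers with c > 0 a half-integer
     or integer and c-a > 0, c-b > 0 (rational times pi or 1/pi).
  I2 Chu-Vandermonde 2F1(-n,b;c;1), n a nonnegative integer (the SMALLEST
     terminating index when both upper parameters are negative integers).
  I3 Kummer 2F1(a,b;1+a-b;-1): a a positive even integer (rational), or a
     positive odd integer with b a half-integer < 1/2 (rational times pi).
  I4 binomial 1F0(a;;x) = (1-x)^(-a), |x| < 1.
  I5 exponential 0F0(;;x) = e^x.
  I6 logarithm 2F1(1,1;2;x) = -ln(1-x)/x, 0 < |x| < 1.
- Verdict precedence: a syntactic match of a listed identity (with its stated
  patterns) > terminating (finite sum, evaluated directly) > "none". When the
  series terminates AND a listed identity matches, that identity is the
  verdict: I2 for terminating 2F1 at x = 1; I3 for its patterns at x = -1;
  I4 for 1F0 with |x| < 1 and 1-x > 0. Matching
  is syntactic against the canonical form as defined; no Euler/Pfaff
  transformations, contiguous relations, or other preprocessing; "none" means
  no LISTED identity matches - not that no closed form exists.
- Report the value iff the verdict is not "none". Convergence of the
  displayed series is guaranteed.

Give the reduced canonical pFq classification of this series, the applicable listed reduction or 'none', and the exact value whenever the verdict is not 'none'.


Classification (C = 1/11): 0F2 with upper {-}, lower {-3/4, 2}, argument x = 1/3. Verdict: none. No listed pattern accepts 0F2(-; -3/4, 2; 1/3).

First insight: from the first term 1/11: the lower running product (prefactor 1/11) is a rising factorial.
Step ratio: r(k) = (1/3) * 1 / [(k-3/4) (k+2) (k+1)] - rational in k. x = (1/3); t_0 = 1/11; negate the roots.
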